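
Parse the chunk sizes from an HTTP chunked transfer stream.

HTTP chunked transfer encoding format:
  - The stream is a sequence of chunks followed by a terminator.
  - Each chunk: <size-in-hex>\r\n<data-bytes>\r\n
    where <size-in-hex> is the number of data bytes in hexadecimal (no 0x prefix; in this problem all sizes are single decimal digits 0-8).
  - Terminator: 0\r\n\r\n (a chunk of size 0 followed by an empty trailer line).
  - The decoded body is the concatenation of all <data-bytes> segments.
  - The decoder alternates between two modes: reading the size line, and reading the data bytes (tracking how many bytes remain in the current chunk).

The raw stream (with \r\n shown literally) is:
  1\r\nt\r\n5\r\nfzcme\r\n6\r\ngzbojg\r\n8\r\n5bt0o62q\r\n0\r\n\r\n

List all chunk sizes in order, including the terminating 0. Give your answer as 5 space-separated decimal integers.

Answer: 1 5 6 8 0

Derivation:
Chunk 1: stream[0..1]='1' size=0x1=1, data at stream[3..4]='t' -> body[0..1], body so far='t'
Chunk 2: stream[6..7]='5' size=0x5=5, data at stream[9..14]='fzcme' -> body[1..6], body so far='tfzcme'
Chunk 3: stream[16..17]='6' size=0x6=6, data at stream[19..25]='gzbojg' -> body[6..12], body so far='tfzcmegzbojg'
Chunk 4: stream[27..28]='8' size=0x8=8, data at stream[30..38]='5bt0o62q' -> body[12..20], body so far='tfzcmegzbojg5bt0o62q'
Chunk 5: stream[40..41]='0' size=0 (terminator). Final body='tfzcmegzbojg5bt0o62q' (20 bytes)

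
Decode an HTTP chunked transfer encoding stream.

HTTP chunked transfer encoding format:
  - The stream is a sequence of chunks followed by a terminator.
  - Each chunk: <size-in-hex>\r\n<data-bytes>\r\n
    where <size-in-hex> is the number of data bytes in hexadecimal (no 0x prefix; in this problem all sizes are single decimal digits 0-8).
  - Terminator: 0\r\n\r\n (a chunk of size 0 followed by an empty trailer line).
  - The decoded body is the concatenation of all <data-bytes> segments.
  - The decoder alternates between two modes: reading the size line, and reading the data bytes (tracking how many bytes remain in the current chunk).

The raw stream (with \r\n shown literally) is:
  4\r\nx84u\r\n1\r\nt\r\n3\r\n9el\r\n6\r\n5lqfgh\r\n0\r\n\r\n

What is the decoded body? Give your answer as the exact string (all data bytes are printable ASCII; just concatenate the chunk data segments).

Chunk 1: stream[0..1]='4' size=0x4=4, data at stream[3..7]='x84u' -> body[0..4], body so far='x84u'
Chunk 2: stream[9..10]='1' size=0x1=1, data at stream[12..13]='t' -> body[4..5], body so far='x84ut'
Chunk 3: stream[15..16]='3' size=0x3=3, data at stream[18..21]='9el' -> body[5..8], body so far='x84ut9el'
Chunk 4: stream[23..24]='6' size=0x6=6, data at stream[26..32]='5lqfgh' -> body[8..14], body so far='x84ut9el5lqfgh'
Chunk 5: stream[34..35]='0' size=0 (terminator). Final body='x84ut9el5lqfgh' (14 bytes)

Answer: x84ut9el5lqfgh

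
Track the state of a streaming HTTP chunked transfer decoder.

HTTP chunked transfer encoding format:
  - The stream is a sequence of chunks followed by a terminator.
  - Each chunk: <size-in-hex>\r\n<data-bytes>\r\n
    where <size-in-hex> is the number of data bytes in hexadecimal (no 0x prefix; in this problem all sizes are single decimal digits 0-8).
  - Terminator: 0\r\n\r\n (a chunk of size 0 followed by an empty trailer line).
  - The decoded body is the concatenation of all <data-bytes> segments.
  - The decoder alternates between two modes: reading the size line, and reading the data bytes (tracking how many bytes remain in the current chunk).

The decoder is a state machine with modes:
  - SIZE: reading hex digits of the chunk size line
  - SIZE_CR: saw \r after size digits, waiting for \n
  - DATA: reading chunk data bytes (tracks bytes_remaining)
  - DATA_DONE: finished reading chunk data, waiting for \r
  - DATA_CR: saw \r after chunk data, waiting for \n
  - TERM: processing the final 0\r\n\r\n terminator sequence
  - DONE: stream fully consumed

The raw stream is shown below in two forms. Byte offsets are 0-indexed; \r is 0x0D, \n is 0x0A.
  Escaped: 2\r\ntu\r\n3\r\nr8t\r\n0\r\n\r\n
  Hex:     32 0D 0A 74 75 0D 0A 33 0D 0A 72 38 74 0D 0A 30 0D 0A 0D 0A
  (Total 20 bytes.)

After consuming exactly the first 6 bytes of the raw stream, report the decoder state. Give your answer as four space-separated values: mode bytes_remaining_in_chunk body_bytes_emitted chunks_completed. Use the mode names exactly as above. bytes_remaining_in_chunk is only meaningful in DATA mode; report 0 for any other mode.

Byte 0 = '2': mode=SIZE remaining=0 emitted=0 chunks_done=0
Byte 1 = 0x0D: mode=SIZE_CR remaining=0 emitted=0 chunks_done=0
Byte 2 = 0x0A: mode=DATA remaining=2 emitted=0 chunks_done=0
Byte 3 = 't': mode=DATA remaining=1 emitted=1 chunks_done=0
Byte 4 = 'u': mode=DATA_DONE remaining=0 emitted=2 chunks_done=0
Byte 5 = 0x0D: mode=DATA_CR remaining=0 emitted=2 chunks_done=0

Answer: DATA_CR 0 2 0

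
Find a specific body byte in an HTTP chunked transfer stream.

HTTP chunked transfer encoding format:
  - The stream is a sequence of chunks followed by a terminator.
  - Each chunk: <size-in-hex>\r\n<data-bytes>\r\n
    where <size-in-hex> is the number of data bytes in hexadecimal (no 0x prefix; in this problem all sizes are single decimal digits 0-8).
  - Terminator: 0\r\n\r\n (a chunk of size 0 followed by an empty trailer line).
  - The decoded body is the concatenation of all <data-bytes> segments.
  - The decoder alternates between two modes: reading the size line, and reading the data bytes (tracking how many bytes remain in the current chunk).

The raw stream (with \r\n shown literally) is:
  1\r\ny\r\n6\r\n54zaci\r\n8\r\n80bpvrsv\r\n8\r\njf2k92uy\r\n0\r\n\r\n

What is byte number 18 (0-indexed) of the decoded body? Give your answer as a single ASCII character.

Chunk 1: stream[0..1]='1' size=0x1=1, data at stream[3..4]='y' -> body[0..1], body so far='y'
Chunk 2: stream[6..7]='6' size=0x6=6, data at stream[9..15]='54zaci' -> body[1..7], body so far='y54zaci'
Chunk 3: stream[17..18]='8' size=0x8=8, data at stream[20..28]='80bpvrsv' -> body[7..15], body so far='y54zaci80bpvrsv'
Chunk 4: stream[30..31]='8' size=0x8=8, data at stream[33..41]='jf2k92uy' -> body[15..23], body so far='y54zaci80bpvrsvjf2k92uy'
Chunk 5: stream[43..44]='0' size=0 (terminator). Final body='y54zaci80bpvrsvjf2k92uy' (23 bytes)
Body byte 18 = 'k'

Answer: k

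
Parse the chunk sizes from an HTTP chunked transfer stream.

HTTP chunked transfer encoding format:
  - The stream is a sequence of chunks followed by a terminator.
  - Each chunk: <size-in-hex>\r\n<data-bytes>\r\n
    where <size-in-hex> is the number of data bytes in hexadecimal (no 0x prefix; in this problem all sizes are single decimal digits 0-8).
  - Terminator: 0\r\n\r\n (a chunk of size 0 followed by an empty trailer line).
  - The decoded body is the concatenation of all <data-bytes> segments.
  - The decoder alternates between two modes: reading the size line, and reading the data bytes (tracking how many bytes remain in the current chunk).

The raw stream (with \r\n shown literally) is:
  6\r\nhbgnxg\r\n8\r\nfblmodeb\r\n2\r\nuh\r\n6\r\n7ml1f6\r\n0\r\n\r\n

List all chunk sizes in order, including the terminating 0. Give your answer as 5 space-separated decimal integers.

Answer: 6 8 2 6 0

Derivation:
Chunk 1: stream[0..1]='6' size=0x6=6, data at stream[3..9]='hbgnxg' -> body[0..6], body so far='hbgnxg'
Chunk 2: stream[11..12]='8' size=0x8=8, data at stream[14..22]='fblmodeb' -> body[6..14], body so far='hbgnxgfblmodeb'
Chunk 3: stream[24..25]='2' size=0x2=2, data at stream[27..29]='uh' -> body[14..16], body so far='hbgnxgfblmodebuh'
Chunk 4: stream[31..32]='6' size=0x6=6, data at stream[34..40]='7ml1f6' -> body[16..22], body so far='hbgnxgfblmodebuh7ml1f6'
Chunk 5: stream[42..43]='0' size=0 (terminator). Final body='hbgnxgfblmodebuh7ml1f6' (22 bytes)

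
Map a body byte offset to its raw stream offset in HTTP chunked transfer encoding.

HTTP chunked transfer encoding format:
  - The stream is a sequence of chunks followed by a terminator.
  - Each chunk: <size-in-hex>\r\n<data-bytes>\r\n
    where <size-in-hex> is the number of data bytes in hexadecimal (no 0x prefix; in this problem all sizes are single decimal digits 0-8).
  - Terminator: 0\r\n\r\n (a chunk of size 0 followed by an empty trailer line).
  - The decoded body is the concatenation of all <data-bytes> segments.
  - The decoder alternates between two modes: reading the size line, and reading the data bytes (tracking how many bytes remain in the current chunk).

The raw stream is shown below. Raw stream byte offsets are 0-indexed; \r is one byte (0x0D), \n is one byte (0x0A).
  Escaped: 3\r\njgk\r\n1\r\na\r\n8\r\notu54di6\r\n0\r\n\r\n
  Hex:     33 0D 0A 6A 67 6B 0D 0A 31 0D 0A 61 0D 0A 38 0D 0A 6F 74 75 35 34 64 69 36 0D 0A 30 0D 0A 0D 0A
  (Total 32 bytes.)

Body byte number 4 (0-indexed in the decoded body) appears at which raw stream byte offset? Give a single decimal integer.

Chunk 1: stream[0..1]='3' size=0x3=3, data at stream[3..6]='jgk' -> body[0..3], body so far='jgk'
Chunk 2: stream[8..9]='1' size=0x1=1, data at stream[11..12]='a' -> body[3..4], body so far='jgka'
Chunk 3: stream[14..15]='8' size=0x8=8, data at stream[17..25]='otu54di6' -> body[4..12], body so far='jgkaotu54di6'
Chunk 4: stream[27..28]='0' size=0 (terminator). Final body='jgkaotu54di6' (12 bytes)
Body byte 4 at stream offset 17

Answer: 17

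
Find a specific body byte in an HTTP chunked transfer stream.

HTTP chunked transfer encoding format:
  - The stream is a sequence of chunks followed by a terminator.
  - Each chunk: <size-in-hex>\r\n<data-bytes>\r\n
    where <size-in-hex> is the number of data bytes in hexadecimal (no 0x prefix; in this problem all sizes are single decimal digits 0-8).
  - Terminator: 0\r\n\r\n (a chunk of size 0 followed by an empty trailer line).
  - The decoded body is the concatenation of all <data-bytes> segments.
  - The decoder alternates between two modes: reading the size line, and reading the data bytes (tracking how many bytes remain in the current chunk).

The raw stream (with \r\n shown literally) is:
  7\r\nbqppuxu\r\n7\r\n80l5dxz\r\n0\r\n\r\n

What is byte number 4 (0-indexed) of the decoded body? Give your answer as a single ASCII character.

Chunk 1: stream[0..1]='7' size=0x7=7, data at stream[3..10]='bqppuxu' -> body[0..7], body so far='bqppuxu'
Chunk 2: stream[12..13]='7' size=0x7=7, data at stream[15..22]='80l5dxz' -> body[7..14], body so far='bqppuxu80l5dxz'
Chunk 3: stream[24..25]='0' size=0 (terminator). Final body='bqppuxu80l5dxz' (14 bytes)
Body byte 4 = 'u'

Answer: u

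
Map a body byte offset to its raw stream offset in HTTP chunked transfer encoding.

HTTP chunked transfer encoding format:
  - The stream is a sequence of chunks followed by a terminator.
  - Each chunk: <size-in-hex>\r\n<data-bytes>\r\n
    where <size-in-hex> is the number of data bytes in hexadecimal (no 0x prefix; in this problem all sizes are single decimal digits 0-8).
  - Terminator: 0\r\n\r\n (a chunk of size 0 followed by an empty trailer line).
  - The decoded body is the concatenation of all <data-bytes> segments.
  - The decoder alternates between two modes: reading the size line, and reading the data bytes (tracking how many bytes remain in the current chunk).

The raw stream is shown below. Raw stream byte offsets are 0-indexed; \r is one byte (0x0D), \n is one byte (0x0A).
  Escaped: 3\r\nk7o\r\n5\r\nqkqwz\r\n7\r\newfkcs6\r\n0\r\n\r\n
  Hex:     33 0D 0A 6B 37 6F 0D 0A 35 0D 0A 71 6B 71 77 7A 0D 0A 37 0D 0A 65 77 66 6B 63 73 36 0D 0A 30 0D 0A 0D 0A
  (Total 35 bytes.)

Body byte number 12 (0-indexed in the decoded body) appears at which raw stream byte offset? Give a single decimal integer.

Chunk 1: stream[0..1]='3' size=0x3=3, data at stream[3..6]='k7o' -> body[0..3], body so far='k7o'
Chunk 2: stream[8..9]='5' size=0x5=5, data at stream[11..16]='qkqwz' -> body[3..8], body so far='k7oqkqwz'
Chunk 3: stream[18..19]='7' size=0x7=7, data at stream[21..28]='ewfkcs6' -> body[8..15], body so far='k7oqkqwzewfkcs6'
Chunk 4: stream[30..31]='0' size=0 (terminator). Final body='k7oqkqwzewfkcs6' (15 bytes)
Body byte 12 at stream offset 25

Answer: 25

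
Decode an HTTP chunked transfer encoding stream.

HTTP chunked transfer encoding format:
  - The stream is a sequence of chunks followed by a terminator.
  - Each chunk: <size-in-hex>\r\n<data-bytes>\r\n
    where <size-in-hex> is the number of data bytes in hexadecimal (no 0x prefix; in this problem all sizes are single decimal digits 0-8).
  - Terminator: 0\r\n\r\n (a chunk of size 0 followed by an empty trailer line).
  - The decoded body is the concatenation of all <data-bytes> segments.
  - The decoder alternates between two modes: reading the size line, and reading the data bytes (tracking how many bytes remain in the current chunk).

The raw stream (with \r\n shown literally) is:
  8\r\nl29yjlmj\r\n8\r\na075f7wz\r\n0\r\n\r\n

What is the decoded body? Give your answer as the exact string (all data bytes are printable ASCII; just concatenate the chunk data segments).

Answer: l29yjlmja075f7wz

Derivation:
Chunk 1: stream[0..1]='8' size=0x8=8, data at stream[3..11]='l29yjlmj' -> body[0..8], body so far='l29yjlmj'
Chunk 2: stream[13..14]='8' size=0x8=8, data at stream[16..24]='a075f7wz' -> body[8..16], body so far='l29yjlmja075f7wz'
Chunk 3: stream[26..27]='0' size=0 (terminator). Final body='l29yjlmja075f7wz' (16 bytes)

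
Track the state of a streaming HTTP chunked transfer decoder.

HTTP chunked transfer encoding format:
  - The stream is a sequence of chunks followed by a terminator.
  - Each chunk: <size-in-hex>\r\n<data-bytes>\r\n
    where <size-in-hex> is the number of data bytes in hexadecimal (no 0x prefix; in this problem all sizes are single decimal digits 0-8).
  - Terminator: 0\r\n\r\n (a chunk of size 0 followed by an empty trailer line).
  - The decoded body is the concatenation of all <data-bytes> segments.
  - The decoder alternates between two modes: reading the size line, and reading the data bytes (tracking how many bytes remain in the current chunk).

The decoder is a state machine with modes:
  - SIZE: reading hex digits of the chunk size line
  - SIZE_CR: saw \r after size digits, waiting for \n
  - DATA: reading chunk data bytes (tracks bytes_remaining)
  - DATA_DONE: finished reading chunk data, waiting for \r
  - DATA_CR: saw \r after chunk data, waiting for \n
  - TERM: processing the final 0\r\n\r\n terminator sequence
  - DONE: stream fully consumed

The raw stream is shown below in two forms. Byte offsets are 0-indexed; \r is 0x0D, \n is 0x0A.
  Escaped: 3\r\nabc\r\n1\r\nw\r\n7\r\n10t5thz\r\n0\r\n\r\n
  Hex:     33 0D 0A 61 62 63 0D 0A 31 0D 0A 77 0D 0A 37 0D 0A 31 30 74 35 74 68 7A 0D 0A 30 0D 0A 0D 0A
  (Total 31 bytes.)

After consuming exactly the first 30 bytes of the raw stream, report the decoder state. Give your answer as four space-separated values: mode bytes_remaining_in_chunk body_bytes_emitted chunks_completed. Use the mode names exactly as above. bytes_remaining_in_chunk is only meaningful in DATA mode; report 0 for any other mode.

Byte 0 = '3': mode=SIZE remaining=0 emitted=0 chunks_done=0
Byte 1 = 0x0D: mode=SIZE_CR remaining=0 emitted=0 chunks_done=0
Byte 2 = 0x0A: mode=DATA remaining=3 emitted=0 chunks_done=0
Byte 3 = 'a': mode=DATA remaining=2 emitted=1 chunks_done=0
Byte 4 = 'b': mode=DATA remaining=1 emitted=2 chunks_done=0
Byte 5 = 'c': mode=DATA_DONE remaining=0 emitted=3 chunks_done=0
Byte 6 = 0x0D: mode=DATA_CR remaining=0 emitted=3 chunks_done=0
Byte 7 = 0x0A: mode=SIZE remaining=0 emitted=3 chunks_done=1
Byte 8 = '1': mode=SIZE remaining=0 emitted=3 chunks_done=1
Byte 9 = 0x0D: mode=SIZE_CR remaining=0 emitted=3 chunks_done=1
Byte 10 = 0x0A: mode=DATA remaining=1 emitted=3 chunks_done=1
Byte 11 = 'w': mode=DATA_DONE remaining=0 emitted=4 chunks_done=1
Byte 12 = 0x0D: mode=DATA_CR remaining=0 emitted=4 chunks_done=1
Byte 13 = 0x0A: mode=SIZE remaining=0 emitted=4 chunks_done=2
Byte 14 = '7': mode=SIZE remaining=0 emitted=4 chunks_done=2
Byte 15 = 0x0D: mode=SIZE_CR remaining=0 emitted=4 chunks_done=2
Byte 16 = 0x0A: mode=DATA remaining=7 emitted=4 chunks_done=2
Byte 17 = '1': mode=DATA remaining=6 emitted=5 chunks_done=2
Byte 18 = '0': mode=DATA remaining=5 emitted=6 chunks_done=2
Byte 19 = 't': mode=DATA remaining=4 emitted=7 chunks_done=2
Byte 20 = '5': mode=DATA remaining=3 emitted=8 chunks_done=2
Byte 21 = 't': mode=DATA remaining=2 emitted=9 chunks_done=2
Byte 22 = 'h': mode=DATA remaining=1 emitted=10 chunks_done=2
Byte 23 = 'z': mode=DATA_DONE remaining=0 emitted=11 chunks_done=2
Byte 24 = 0x0D: mode=DATA_CR remaining=0 emitted=11 chunks_done=2
Byte 25 = 0x0A: mode=SIZE remaining=0 emitted=11 chunks_done=3
Byte 26 = '0': mode=SIZE remaining=0 emitted=11 chunks_done=3
Byte 27 = 0x0D: mode=SIZE_CR remaining=0 emitted=11 chunks_done=3
Byte 28 = 0x0A: mode=TERM remaining=0 emitted=11 chunks_done=3
Byte 29 = 0x0D: mode=TERM remaining=0 emitted=11 chunks_done=3

Answer: TERM 0 11 3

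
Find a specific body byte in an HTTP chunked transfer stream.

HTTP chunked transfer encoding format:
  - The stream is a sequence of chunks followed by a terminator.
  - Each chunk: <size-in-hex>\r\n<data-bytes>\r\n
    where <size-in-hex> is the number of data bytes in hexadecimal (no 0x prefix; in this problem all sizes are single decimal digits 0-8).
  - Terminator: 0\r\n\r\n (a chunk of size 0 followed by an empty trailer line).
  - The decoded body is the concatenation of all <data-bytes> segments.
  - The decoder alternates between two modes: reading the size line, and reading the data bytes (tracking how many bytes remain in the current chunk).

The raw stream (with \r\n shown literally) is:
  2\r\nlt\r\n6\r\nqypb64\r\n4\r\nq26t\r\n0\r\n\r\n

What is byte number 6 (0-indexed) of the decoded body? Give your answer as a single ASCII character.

Answer: 6

Derivation:
Chunk 1: stream[0..1]='2' size=0x2=2, data at stream[3..5]='lt' -> body[0..2], body so far='lt'
Chunk 2: stream[7..8]='6' size=0x6=6, data at stream[10..16]='qypb64' -> body[2..8], body so far='ltqypb64'
Chunk 3: stream[18..19]='4' size=0x4=4, data at stream[21..25]='q26t' -> body[8..12], body so far='ltqypb64q26t'
Chunk 4: stream[27..28]='0' size=0 (terminator). Final body='ltqypb64q26t' (12 bytes)
Body byte 6 = '6'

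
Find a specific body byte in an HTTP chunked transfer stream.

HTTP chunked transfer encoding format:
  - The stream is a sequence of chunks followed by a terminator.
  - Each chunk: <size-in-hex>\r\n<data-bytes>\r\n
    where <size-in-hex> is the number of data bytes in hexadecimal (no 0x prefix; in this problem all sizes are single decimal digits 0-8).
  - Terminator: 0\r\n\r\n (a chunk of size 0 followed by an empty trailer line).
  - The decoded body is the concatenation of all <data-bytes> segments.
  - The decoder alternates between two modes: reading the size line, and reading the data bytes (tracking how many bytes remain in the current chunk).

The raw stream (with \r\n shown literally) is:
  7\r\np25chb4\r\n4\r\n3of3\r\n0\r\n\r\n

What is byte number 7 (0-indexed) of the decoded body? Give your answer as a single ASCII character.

Chunk 1: stream[0..1]='7' size=0x7=7, data at stream[3..10]='p25chb4' -> body[0..7], body so far='p25chb4'
Chunk 2: stream[12..13]='4' size=0x4=4, data at stream[15..19]='3of3' -> body[7..11], body so far='p25chb43of3'
Chunk 3: stream[21..22]='0' size=0 (terminator). Final body='p25chb43of3' (11 bytes)
Body byte 7 = '3'

Answer: 3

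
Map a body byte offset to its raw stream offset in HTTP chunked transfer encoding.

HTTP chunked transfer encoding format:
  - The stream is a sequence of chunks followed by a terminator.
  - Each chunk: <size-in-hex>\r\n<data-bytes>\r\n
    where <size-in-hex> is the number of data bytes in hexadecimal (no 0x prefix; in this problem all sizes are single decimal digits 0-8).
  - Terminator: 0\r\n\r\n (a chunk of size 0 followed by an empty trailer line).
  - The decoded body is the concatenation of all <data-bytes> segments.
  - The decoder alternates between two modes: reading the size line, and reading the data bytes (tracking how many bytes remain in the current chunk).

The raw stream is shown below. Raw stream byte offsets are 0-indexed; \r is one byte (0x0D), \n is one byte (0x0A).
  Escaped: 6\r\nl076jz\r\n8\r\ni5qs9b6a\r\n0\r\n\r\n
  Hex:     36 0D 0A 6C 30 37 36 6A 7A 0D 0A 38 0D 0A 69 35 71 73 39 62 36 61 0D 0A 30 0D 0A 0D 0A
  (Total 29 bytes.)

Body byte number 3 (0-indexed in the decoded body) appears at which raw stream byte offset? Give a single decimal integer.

Chunk 1: stream[0..1]='6' size=0x6=6, data at stream[3..9]='l076jz' -> body[0..6], body so far='l076jz'
Chunk 2: stream[11..12]='8' size=0x8=8, data at stream[14..22]='i5qs9b6a' -> body[6..14], body so far='l076jzi5qs9b6a'
Chunk 3: stream[24..25]='0' size=0 (terminator). Final body='l076jzi5qs9b6a' (14 bytes)
Body byte 3 at stream offset 6

Answer: 6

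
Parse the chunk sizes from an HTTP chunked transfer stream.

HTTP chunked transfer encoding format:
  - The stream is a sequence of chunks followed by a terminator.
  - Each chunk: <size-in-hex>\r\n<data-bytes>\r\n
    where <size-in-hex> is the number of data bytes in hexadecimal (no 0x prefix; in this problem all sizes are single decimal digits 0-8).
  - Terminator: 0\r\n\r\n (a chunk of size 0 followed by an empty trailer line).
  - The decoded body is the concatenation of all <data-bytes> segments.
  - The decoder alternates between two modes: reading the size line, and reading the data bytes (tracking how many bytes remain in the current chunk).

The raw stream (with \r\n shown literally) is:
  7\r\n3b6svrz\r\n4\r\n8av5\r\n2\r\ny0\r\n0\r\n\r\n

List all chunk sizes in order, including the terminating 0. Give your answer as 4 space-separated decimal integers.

Chunk 1: stream[0..1]='7' size=0x7=7, data at stream[3..10]='3b6svrz' -> body[0..7], body so far='3b6svrz'
Chunk 2: stream[12..13]='4' size=0x4=4, data at stream[15..19]='8av5' -> body[7..11], body so far='3b6svrz8av5'
Chunk 3: stream[21..22]='2' size=0x2=2, data at stream[24..26]='y0' -> body[11..13], body so far='3b6svrz8av5y0'
Chunk 4: stream[28..29]='0' size=0 (terminator). Final body='3b6svrz8av5y0' (13 bytes)

Answer: 7 4 2 0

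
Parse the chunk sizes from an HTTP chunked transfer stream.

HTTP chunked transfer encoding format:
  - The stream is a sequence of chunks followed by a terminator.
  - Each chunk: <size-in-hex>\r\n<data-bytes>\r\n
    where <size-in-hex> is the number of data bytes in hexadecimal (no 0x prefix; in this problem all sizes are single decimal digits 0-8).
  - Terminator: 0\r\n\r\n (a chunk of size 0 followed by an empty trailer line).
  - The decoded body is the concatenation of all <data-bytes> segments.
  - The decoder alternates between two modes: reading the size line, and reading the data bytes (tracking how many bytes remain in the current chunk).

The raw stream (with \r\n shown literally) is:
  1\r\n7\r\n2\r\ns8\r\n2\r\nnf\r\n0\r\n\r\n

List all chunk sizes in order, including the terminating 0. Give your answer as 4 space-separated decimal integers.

Chunk 1: stream[0..1]='1' size=0x1=1, data at stream[3..4]='7' -> body[0..1], body so far='7'
Chunk 2: stream[6..7]='2' size=0x2=2, data at stream[9..11]='s8' -> body[1..3], body so far='7s8'
Chunk 3: stream[13..14]='2' size=0x2=2, data at stream[16..18]='nf' -> body[3..5], body so far='7s8nf'
Chunk 4: stream[20..21]='0' size=0 (terminator). Final body='7s8nf' (5 bytes)

Answer: 1 2 2 0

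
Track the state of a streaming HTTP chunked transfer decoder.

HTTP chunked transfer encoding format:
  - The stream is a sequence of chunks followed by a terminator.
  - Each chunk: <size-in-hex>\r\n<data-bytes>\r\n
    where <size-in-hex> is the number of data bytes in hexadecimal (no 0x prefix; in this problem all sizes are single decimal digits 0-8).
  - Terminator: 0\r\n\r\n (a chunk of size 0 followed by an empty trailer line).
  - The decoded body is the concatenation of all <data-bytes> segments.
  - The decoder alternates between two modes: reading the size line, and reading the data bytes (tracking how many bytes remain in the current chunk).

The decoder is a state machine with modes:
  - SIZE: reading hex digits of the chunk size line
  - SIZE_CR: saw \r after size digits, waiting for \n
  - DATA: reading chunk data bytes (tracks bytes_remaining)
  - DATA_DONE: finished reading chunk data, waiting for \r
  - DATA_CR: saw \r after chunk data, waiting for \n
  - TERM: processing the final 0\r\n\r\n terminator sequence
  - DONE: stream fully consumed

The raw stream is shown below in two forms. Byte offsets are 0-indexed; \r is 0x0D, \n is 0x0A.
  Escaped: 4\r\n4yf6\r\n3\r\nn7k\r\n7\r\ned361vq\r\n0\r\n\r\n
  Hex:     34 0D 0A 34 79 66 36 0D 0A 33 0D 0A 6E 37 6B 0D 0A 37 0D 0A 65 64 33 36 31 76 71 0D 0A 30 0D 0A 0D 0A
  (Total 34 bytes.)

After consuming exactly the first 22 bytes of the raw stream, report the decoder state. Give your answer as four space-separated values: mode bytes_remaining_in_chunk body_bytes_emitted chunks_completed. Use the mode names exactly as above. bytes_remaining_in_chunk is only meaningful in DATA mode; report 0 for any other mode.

Answer: DATA 5 9 2

Derivation:
Byte 0 = '4': mode=SIZE remaining=0 emitted=0 chunks_done=0
Byte 1 = 0x0D: mode=SIZE_CR remaining=0 emitted=0 chunks_done=0
Byte 2 = 0x0A: mode=DATA remaining=4 emitted=0 chunks_done=0
Byte 3 = '4': mode=DATA remaining=3 emitted=1 chunks_done=0
Byte 4 = 'y': mode=DATA remaining=2 emitted=2 chunks_done=0
Byte 5 = 'f': mode=DATA remaining=1 emitted=3 chunks_done=0
Byte 6 = '6': mode=DATA_DONE remaining=0 emitted=4 chunks_done=0
Byte 7 = 0x0D: mode=DATA_CR remaining=0 emitted=4 chunks_done=0
Byte 8 = 0x0A: mode=SIZE remaining=0 emitted=4 chunks_done=1
Byte 9 = '3': mode=SIZE remaining=0 emitted=4 chunks_done=1
Byte 10 = 0x0D: mode=SIZE_CR remaining=0 emitted=4 chunks_done=1
Byte 11 = 0x0A: mode=DATA remaining=3 emitted=4 chunks_done=1
Byte 12 = 'n': mode=DATA remaining=2 emitted=5 chunks_done=1
Byte 13 = '7': mode=DATA remaining=1 emitted=6 chunks_done=1
Byte 14 = 'k': mode=DATA_DONE remaining=0 emitted=7 chunks_done=1
Byte 15 = 0x0D: mode=DATA_CR remaining=0 emitted=7 chunks_done=1
Byte 16 = 0x0A: mode=SIZE remaining=0 emitted=7 chunks_done=2
Byte 17 = '7': mode=SIZE remaining=0 emitted=7 chunks_done=2
Byte 18 = 0x0D: mode=SIZE_CR remaining=0 emitted=7 chunks_done=2
Byte 19 = 0x0A: mode=DATA remaining=7 emitted=7 chunks_done=2
Byte 20 = 'e': mode=DATA remaining=6 emitted=8 chunks_done=2
Byte 21 = 'd': mode=DATA remaining=5 emitted=9 chunks_done=2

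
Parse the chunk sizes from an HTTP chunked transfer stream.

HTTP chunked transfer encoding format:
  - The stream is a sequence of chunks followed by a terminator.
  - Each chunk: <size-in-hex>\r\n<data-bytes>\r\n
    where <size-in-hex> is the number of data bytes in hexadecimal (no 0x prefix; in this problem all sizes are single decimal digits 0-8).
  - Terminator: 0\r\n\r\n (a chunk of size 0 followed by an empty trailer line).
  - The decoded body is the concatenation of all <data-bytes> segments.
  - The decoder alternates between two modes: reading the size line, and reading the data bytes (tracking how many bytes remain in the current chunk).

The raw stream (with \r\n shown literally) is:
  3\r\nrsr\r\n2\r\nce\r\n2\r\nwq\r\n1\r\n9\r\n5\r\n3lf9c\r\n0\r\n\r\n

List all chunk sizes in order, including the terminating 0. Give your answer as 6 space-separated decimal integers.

Answer: 3 2 2 1 5 0

Derivation:
Chunk 1: stream[0..1]='3' size=0x3=3, data at stream[3..6]='rsr' -> body[0..3], body so far='rsr'
Chunk 2: stream[8..9]='2' size=0x2=2, data at stream[11..13]='ce' -> body[3..5], body so far='rsrce'
Chunk 3: stream[15..16]='2' size=0x2=2, data at stream[18..20]='wq' -> body[5..7], body so far='rsrcewq'
Chunk 4: stream[22..23]='1' size=0x1=1, data at stream[25..26]='9' -> body[7..8], body so far='rsrcewq9'
Chunk 5: stream[28..29]='5' size=0x5=5, data at stream[31..36]='3lf9c' -> body[8..13], body so far='rsrcewq93lf9c'
Chunk 6: stream[38..39]='0' size=0 (terminator). Final body='rsrcewq93lf9c' (13 bytes)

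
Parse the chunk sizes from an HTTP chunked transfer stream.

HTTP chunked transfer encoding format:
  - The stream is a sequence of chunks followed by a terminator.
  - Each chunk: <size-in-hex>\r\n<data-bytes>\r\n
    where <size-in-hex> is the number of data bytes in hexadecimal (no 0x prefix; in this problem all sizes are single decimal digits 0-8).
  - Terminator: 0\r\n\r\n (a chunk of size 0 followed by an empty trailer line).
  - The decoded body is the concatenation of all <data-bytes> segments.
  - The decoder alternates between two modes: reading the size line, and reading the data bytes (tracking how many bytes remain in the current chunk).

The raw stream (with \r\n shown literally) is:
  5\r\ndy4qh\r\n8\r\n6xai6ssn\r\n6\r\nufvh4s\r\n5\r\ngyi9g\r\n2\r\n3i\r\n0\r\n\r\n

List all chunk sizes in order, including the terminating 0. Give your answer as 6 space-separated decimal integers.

Answer: 5 8 6 5 2 0

Derivation:
Chunk 1: stream[0..1]='5' size=0x5=5, data at stream[3..8]='dy4qh' -> body[0..5], body so far='dy4qh'
Chunk 2: stream[10..11]='8' size=0x8=8, data at stream[13..21]='6xai6ssn' -> body[5..13], body so far='dy4qh6xai6ssn'
Chunk 3: stream[23..24]='6' size=0x6=6, data at stream[26..32]='ufvh4s' -> body[13..19], body so far='dy4qh6xai6ssnufvh4s'
Chunk 4: stream[34..35]='5' size=0x5=5, data at stream[37..42]='gyi9g' -> body[19..24], body so far='dy4qh6xai6ssnufvh4sgyi9g'
Chunk 5: stream[44..45]='2' size=0x2=2, data at stream[47..49]='3i' -> body[24..26], body so far='dy4qh6xai6ssnufvh4sgyi9g3i'
Chunk 6: stream[51..52]='0' size=0 (terminator). Final body='dy4qh6xai6ssnufvh4sgyi9g3i' (26 bytes)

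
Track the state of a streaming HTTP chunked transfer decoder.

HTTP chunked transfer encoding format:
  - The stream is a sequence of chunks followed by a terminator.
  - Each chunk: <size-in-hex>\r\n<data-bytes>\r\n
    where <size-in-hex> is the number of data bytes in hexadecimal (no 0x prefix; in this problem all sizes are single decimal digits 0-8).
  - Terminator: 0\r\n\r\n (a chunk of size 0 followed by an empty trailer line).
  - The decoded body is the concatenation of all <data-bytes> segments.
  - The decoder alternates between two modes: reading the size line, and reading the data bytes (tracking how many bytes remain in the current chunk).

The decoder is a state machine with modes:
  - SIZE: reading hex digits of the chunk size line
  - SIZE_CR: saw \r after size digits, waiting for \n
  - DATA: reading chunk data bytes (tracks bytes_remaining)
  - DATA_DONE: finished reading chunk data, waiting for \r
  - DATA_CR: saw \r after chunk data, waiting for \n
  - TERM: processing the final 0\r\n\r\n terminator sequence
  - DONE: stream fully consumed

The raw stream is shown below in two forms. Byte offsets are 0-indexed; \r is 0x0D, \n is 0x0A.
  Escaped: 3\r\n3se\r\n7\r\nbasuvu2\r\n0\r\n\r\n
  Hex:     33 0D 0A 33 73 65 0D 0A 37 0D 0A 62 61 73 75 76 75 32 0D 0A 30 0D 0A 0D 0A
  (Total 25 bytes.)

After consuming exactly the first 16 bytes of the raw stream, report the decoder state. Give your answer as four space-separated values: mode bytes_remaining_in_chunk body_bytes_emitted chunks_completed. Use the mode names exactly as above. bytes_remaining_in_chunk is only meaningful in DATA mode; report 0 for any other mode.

Answer: DATA 2 8 1

Derivation:
Byte 0 = '3': mode=SIZE remaining=0 emitted=0 chunks_done=0
Byte 1 = 0x0D: mode=SIZE_CR remaining=0 emitted=0 chunks_done=0
Byte 2 = 0x0A: mode=DATA remaining=3 emitted=0 chunks_done=0
Byte 3 = '3': mode=DATA remaining=2 emitted=1 chunks_done=0
Byte 4 = 's': mode=DATA remaining=1 emitted=2 chunks_done=0
Byte 5 = 'e': mode=DATA_DONE remaining=0 emitted=3 chunks_done=0
Byte 6 = 0x0D: mode=DATA_CR remaining=0 emitted=3 chunks_done=0
Byte 7 = 0x0A: mode=SIZE remaining=0 emitted=3 chunks_done=1
Byte 8 = '7': mode=SIZE remaining=0 emitted=3 chunks_done=1
Byte 9 = 0x0D: mode=SIZE_CR remaining=0 emitted=3 chunks_done=1
Byte 10 = 0x0A: mode=DATA remaining=7 emitted=3 chunks_done=1
Byte 11 = 'b': mode=DATA remaining=6 emitted=4 chunks_done=1
Byte 12 = 'a': mode=DATA remaining=5 emitted=5 chunks_done=1
Byte 13 = 's': mode=DATA remaining=4 emitted=6 chunks_done=1
Byte 14 = 'u': mode=DATA remaining=3 emitted=7 chunks_done=1
Byte 15 = 'v': mode=DATA remaining=2 emitted=8 chunks_done=1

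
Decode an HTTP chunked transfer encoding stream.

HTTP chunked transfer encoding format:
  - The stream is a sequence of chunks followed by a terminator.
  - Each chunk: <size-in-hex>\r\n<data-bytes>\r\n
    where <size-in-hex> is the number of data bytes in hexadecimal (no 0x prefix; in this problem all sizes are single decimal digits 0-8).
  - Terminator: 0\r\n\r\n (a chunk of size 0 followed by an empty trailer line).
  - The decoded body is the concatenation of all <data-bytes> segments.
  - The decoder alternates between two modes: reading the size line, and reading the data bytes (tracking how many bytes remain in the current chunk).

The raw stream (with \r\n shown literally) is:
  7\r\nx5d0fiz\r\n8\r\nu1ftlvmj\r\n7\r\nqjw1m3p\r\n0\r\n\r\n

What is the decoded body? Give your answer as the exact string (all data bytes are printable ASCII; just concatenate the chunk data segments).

Chunk 1: stream[0..1]='7' size=0x7=7, data at stream[3..10]='x5d0fiz' -> body[0..7], body so far='x5d0fiz'
Chunk 2: stream[12..13]='8' size=0x8=8, data at stream[15..23]='u1ftlvmj' -> body[7..15], body so far='x5d0fizu1ftlvmj'
Chunk 3: stream[25..26]='7' size=0x7=7, data at stream[28..35]='qjw1m3p' -> body[15..22], body so far='x5d0fizu1ftlvmjqjw1m3p'
Chunk 4: stream[37..38]='0' size=0 (terminator). Final body='x5d0fizu1ftlvmjqjw1m3p' (22 bytes)

Answer: x5d0fizu1ftlvmjqjw1m3p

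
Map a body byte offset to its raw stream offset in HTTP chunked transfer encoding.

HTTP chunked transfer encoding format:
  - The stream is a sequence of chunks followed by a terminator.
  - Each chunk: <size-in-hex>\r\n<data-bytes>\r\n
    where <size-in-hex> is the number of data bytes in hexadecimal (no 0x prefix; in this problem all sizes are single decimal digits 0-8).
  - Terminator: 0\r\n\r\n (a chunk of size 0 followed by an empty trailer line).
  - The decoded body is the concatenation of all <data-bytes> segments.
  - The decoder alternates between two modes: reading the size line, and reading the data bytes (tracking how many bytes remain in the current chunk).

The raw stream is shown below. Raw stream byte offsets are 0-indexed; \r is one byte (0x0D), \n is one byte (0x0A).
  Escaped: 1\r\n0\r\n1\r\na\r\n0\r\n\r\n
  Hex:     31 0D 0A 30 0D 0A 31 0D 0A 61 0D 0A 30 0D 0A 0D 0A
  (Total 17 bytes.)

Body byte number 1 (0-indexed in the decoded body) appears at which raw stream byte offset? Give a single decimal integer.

Chunk 1: stream[0..1]='1' size=0x1=1, data at stream[3..4]='0' -> body[0..1], body so far='0'
Chunk 2: stream[6..7]='1' size=0x1=1, data at stream[9..10]='a' -> body[1..2], body so far='0a'
Chunk 3: stream[12..13]='0' size=0 (terminator). Final body='0a' (2 bytes)
Body byte 1 at stream offset 9

Answer: 9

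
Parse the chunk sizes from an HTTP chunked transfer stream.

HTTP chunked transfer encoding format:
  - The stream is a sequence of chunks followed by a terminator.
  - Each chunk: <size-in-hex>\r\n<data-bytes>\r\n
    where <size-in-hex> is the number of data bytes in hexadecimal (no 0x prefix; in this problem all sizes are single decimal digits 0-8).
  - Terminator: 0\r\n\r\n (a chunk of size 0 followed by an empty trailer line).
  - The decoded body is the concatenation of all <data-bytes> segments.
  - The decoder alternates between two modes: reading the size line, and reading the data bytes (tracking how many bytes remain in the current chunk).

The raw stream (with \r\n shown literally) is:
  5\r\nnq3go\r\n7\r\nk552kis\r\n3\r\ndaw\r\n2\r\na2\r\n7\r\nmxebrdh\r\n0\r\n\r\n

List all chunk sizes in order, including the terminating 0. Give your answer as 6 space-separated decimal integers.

Chunk 1: stream[0..1]='5' size=0x5=5, data at stream[3..8]='nq3go' -> body[0..5], body so far='nq3go'
Chunk 2: stream[10..11]='7' size=0x7=7, data at stream[13..20]='k552kis' -> body[5..12], body so far='nq3gok552kis'
Chunk 3: stream[22..23]='3' size=0x3=3, data at stream[25..28]='daw' -> body[12..15], body so far='nq3gok552kisdaw'
Chunk 4: stream[30..31]='2' size=0x2=2, data at stream[33..35]='a2' -> body[15..17], body so far='nq3gok552kisdawa2'
Chunk 5: stream[37..38]='7' size=0x7=7, data at stream[40..47]='mxebrdh' -> body[17..24], body so far='nq3gok552kisdawa2mxebrdh'
Chunk 6: stream[49..50]='0' size=0 (terminator). Final body='nq3gok552kisdawa2mxebrdh' (24 bytes)

Answer: 5 7 3 2 7 0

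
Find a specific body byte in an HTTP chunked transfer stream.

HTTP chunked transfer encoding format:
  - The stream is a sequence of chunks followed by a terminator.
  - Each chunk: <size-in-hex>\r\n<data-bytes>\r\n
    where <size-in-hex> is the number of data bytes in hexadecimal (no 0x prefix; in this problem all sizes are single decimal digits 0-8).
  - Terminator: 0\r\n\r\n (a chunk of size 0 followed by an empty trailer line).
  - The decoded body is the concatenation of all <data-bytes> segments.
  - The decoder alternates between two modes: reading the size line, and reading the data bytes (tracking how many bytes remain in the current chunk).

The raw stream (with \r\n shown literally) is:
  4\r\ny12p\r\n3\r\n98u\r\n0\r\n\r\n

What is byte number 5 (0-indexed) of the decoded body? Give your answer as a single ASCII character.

Answer: 8

Derivation:
Chunk 1: stream[0..1]='4' size=0x4=4, data at stream[3..7]='y12p' -> body[0..4], body so far='y12p'
Chunk 2: stream[9..10]='3' size=0x3=3, data at stream[12..15]='98u' -> body[4..7], body so far='y12p98u'
Chunk 3: stream[17..18]='0' size=0 (terminator). Final body='y12p98u' (7 bytes)
Body byte 5 = '8'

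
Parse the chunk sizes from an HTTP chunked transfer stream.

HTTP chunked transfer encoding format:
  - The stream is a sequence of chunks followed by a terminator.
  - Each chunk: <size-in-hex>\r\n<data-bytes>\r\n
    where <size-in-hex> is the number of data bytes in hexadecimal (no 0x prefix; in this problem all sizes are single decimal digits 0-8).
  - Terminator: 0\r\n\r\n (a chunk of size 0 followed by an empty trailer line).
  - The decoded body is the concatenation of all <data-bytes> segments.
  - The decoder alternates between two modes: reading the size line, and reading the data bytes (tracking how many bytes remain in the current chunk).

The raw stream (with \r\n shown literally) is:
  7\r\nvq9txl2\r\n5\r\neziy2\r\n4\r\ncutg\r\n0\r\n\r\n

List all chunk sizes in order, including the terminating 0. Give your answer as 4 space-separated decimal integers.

Chunk 1: stream[0..1]='7' size=0x7=7, data at stream[3..10]='vq9txl2' -> body[0..7], body so far='vq9txl2'
Chunk 2: stream[12..13]='5' size=0x5=5, data at stream[15..20]='eziy2' -> body[7..12], body so far='vq9txl2eziy2'
Chunk 3: stream[22..23]='4' size=0x4=4, data at stream[25..29]='cutg' -> body[12..16], body so far='vq9txl2eziy2cutg'
Chunk 4: stream[31..32]='0' size=0 (terminator). Final body='vq9txl2eziy2cutg' (16 bytes)

Answer: 7 5 4 0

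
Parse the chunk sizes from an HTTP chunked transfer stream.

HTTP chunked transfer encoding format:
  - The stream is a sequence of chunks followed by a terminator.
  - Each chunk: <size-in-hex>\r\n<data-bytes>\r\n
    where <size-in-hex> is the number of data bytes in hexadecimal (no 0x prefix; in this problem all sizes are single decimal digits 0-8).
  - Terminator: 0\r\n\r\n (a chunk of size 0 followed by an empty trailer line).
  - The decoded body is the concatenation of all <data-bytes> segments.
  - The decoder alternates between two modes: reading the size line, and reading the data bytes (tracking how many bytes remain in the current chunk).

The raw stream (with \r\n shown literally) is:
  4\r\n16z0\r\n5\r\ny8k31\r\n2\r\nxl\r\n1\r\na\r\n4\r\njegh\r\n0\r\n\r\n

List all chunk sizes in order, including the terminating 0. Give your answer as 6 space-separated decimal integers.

Answer: 4 5 2 1 4 0

Derivation:
Chunk 1: stream[0..1]='4' size=0x4=4, data at stream[3..7]='16z0' -> body[0..4], body so far='16z0'
Chunk 2: stream[9..10]='5' size=0x5=5, data at stream[12..17]='y8k31' -> body[4..9], body so far='16z0y8k31'
Chunk 3: stream[19..20]='2' size=0x2=2, data at stream[22..24]='xl' -> body[9..11], body so far='16z0y8k31xl'
Chunk 4: stream[26..27]='1' size=0x1=1, data at stream[29..30]='a' -> body[11..12], body so far='16z0y8k31xla'
Chunk 5: stream[32..33]='4' size=0x4=4, data at stream[35..39]='jegh' -> body[12..16], body so far='16z0y8k31xlajegh'
Chunk 6: stream[41..42]='0' size=0 (terminator). Final body='16z0y8k31xlajegh' (16 bytes)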